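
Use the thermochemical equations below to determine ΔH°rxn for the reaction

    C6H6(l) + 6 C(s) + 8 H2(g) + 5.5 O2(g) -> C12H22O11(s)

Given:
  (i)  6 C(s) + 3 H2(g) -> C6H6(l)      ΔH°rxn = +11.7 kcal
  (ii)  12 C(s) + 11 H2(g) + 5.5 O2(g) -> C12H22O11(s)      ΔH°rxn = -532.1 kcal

(i) reversed: -11.7 kcal
(ii) as written: -532.1 kcal
By Hess's law, ΔH°rxn = (-1)·(+11.7) + (1)·(-532.1) = -543.8 kcal

ΔH°rxn = -543.8 kcal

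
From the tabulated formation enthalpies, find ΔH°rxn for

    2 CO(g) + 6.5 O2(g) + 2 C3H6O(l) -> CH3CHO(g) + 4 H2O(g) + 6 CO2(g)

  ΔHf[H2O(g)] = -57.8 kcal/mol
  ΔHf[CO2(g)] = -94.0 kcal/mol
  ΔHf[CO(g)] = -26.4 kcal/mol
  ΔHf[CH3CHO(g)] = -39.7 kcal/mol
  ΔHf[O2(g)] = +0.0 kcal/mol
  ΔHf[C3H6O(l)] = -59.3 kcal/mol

ΔH°rxn = Σ nΔHf°(products) − Σ nΔHf°(reactants).
Products: 1·(-39.7) + 4·(-57.8) + 6·(-94.0) = -834.9
Reactants: 2·(-26.4) + 13/2·(+0.0) + 2·(-59.3) = -171.4
ΔH°rxn = (-834.9) − (-171.4) = -663.5 kcal/mol

ΔH°rxn = -663.5 kcal/mol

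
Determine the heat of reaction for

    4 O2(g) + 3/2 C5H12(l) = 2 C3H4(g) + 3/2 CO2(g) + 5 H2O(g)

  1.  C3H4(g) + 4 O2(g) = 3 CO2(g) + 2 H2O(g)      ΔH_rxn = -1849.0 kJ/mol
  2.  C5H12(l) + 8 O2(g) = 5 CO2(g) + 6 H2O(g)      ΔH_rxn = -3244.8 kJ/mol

ΔH_rxn = -1169.2 kJ/mol

eq. 1 reversed and × 2: (-2)·(-1849.0) = +3698.0 kJ/mol
eq. 2 × 3/2: (3/2)·(-3244.8) = -4867.2 kJ/mol
ΔH_rxn = (+3698.0) + (-4867.2) = -1169.2 kJ/mol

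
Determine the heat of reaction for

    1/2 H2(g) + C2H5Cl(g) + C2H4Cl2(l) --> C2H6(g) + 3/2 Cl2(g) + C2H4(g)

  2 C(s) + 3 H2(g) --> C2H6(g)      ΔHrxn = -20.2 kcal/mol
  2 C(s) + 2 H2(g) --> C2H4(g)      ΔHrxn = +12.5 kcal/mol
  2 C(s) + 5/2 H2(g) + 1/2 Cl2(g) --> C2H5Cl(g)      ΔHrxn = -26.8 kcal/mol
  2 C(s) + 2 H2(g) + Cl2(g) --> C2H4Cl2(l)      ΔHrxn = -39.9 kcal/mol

ΔHrxn = 59.0 kcal/mol

equation 1 as written (C2H6(g) already on the product side): -20.2 kcal/mol
equation 2 as written (C2H4(g) already on the product side): +12.5 kcal/mol
equation 3 reversed (C2H5Cl(g) must end up as a reactant): +26.8 kcal/mol
equation 4 reversed (C2H4Cl2(l) must end up as a reactant): +39.9 kcal/mol
Combining the equations, ΔHrxn = (1)·(-20.2) + (1)·(+12.5) + (-1)·(-26.8) + (-1)·(-39.9) = 59.0 kcal/mol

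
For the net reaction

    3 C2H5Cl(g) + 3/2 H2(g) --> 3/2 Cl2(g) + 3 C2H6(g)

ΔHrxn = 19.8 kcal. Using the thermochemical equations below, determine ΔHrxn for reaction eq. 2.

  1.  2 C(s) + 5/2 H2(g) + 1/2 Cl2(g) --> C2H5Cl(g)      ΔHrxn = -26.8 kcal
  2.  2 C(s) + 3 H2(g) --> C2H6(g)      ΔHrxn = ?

ΔHrxn = -20.2 kcal

eq. 1 reversed and × 3: (-3)·(-26.8) = +80.4 kcal
eq. 2 × 3: contributes 3·x
+19.8 = (+80.4) + 3·x
x = (+19.8 − (+80.4)) / (3) = -20.2 kcal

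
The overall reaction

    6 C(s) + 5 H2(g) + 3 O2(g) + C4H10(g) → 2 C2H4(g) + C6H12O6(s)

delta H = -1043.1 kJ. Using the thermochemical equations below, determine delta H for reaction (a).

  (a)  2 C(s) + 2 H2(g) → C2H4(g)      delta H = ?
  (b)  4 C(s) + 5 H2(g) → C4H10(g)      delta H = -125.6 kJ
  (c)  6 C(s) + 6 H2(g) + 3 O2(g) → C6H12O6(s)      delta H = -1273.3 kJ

delta H = 52.3 kJ

(a) × 2 (×2 to match 2 C2H4(g) in the target): contributes 2·x
(b) reversed (reverse to put C4H10(g) on the reactant side): +125.6 kJ
(c) as written (C6H12O6(s) already on the product side): -1273.3 kJ
-1043.1 = (+125.6) + (-1273.3) + 2·x
x = (-1043.1 − (-1147.7)) / (2) = 52.3 kJ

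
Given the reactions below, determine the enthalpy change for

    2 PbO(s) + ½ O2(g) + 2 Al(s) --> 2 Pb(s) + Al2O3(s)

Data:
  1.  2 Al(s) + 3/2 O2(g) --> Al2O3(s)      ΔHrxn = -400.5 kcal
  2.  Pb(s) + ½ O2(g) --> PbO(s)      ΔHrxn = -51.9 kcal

ΔHrxn = -296.7 kcal

eq. 1 as written: -400.5 kcal
eq. 2 reversed and × 2: (-2)·(-51.9) = +103.8 kcal
Combining the equations, ΔHrxn = (-400.5) + (+103.8) = -296.7 kcal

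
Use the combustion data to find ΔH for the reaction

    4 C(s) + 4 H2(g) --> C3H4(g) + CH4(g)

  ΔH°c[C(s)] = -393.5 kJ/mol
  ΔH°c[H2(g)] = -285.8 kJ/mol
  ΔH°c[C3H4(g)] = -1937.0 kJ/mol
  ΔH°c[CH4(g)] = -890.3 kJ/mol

ΔH = 110.1 kJ/mol

With combustion enthalpies, reactants minus products:
= [4·(-393.5) + 4·(-285.8)] − [1·(-1937.0) + 1·(-890.3)]
= 110.1 kJ/mol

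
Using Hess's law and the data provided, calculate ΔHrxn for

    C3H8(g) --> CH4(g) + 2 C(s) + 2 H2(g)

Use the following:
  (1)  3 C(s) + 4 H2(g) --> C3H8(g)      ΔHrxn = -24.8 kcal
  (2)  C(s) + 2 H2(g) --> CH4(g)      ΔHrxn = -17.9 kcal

(1) reversed: +24.8 kcal
(2) as written: -17.9 kcal
ΔHrxn = (+24.8) + (-17.9) = 6.9 kcal

ΔHrxn = 6.9 kcal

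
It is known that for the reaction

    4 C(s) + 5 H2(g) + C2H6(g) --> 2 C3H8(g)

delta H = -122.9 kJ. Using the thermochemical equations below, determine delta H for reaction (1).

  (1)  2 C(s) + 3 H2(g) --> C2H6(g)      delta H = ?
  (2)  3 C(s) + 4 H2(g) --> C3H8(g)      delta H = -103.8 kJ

delta H = -84.7 kJ

(1) reversed (reverse to put C2H6(g) on the reactant side): contributes −x
(2) × 2 (scale by 2 for the 2 C3H8(g)): (2)·(-103.8) = -207.6 kJ
-122.9 = (-207.6) − x
x = (-122.9 − (-207.6)) / (-1) = -84.7 kJ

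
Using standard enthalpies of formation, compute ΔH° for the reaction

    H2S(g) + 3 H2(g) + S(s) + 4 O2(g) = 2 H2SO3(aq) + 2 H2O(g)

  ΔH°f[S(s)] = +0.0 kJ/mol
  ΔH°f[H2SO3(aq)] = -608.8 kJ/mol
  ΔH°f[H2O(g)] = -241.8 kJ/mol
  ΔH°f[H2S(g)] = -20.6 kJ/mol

ΔH° = -1680.6 kJ/mol

Products: 2·(-608.8) + 2·(-241.8) = -1701.2
Reactants: 1·(-20.6) + 3·(+0.0) + 1·(+0.0) + 4·(+0.0) = -20.6
ΔH° = (-1701.2) − (-20.6) = -1680.6 kJ/mol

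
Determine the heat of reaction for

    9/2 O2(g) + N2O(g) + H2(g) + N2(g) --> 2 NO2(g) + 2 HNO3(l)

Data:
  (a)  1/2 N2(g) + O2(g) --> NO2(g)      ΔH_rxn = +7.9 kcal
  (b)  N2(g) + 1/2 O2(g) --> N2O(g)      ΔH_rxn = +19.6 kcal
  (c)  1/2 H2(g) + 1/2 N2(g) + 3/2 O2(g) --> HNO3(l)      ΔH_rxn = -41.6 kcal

(a) × 2 (×2 to match 2 NO2(g) in the target): (2)·(+7.9) = +15.8 kcal
(b) reversed (N2O(g) must end up as a reactant): -19.6 kcal
(c) × 2 (scale by 2 for the 2 HNO3(l)): (2)·(-41.6) = -83.2 kcal
ΔH_rxn = (+15.8) + (-19.6) + (-83.2) = -87.0 kcal

ΔH_rxn = -87.0 kcal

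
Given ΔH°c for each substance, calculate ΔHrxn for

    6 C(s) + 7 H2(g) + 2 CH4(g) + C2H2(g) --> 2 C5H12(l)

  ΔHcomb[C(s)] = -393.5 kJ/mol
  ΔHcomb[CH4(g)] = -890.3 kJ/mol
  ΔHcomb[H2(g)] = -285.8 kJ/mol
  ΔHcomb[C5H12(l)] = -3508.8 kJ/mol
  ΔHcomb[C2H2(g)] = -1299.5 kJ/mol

ΔHrxn = -424.1 kJ/mol

With combustion enthalpies, reactants minus products:
= [6·(-393.5) + 7·(-285.8) + 2·(-890.3) + 1·(-1299.5)] − [2·(-3508.8)]
= -424.1 kJ/mol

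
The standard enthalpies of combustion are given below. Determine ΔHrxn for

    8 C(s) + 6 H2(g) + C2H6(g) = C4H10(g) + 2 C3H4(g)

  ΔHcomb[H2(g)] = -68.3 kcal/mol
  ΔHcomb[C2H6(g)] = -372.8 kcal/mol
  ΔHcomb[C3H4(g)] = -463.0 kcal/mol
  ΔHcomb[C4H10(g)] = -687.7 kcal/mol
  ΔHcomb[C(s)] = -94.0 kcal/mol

ΔHrxn = 79.1 kcal/mol

Using ΔH = Σ nΔHc°(reactants) − Σ nΔHc°(products):
= [8·(-94.0) + 6·(-68.3) + 1·(-372.8)] − [1·(-687.7) + 2·(-463.0)]
= 79.1 kcal/mol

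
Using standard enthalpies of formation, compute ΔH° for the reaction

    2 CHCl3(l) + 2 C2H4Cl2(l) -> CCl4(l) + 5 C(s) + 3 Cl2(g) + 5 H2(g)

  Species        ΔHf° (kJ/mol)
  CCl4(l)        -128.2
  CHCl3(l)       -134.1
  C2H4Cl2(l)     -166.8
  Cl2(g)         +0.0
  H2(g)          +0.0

Products: 1·(-128.2) + 5·(+0.0) + 3·(+0.0) + 5·(+0.0) = -128.2
Reactants: 2·(-134.1) + 2·(-166.8) = -601.8
ΔH° = (-128.2) − (-601.8) = 473.6 kJ/mol

ΔH° = 473.6 kJ/mol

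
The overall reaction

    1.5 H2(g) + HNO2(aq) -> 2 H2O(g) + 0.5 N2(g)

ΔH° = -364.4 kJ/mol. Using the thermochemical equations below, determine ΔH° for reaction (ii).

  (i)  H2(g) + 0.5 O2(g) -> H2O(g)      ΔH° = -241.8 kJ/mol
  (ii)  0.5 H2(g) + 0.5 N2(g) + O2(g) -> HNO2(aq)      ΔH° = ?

ΔH° = -119.2 kJ/mol

(i) × 2 (scale by 2 for the 2 H2O(g)): (2)·(-241.8) = -483.6 kJ/mol
(ii) reversed (HNO2(aq) must end up as a reactant): contributes −x
-364.4 = (-483.6) − x
x = (-364.4 − (-483.6)) / (-1) = -119.2 kJ/mol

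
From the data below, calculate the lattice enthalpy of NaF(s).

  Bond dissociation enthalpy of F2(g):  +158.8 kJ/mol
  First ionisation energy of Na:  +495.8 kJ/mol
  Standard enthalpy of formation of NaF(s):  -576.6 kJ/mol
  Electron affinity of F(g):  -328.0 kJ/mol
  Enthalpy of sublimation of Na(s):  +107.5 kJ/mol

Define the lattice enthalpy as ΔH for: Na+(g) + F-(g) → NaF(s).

U = -931.3 kJ/mol

ΔHf° = 1·ΔHsub + 1·(ΣIE) + 1/2·D(F2) + 1·EA + U
-576.6 = 1·(+107.5) + 1·(+495.8) + 1/2·(+158.8) + 1·(-328.0) + U
U = -576.6 − (+354.7) = -931.3 kJ/mol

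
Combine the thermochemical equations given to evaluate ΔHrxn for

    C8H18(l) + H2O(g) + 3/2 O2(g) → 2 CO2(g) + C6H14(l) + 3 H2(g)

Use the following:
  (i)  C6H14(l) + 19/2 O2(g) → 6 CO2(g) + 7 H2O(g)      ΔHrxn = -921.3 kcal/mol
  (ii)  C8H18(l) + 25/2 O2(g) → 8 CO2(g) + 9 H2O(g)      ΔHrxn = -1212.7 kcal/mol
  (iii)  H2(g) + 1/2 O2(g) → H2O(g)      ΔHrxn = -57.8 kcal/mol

(i) reversed (reverse to put C6H14(l) on the product side): +921.3 kcal/mol
(ii) as written (C8H18(l) already on the reactant side): -1212.7 kcal/mol
(iii) reversed and × 3 (H2(g) must end up as a product; scale by 3 for the 3 H2(g)): (-3)·(-57.8) = +173.4 kcal/mol
By Hess's law, ΔHrxn = (+921.3) + (-1212.7) + (+173.4) = -118.0 kcal/mol

ΔHrxn = -118.0 kcal/mol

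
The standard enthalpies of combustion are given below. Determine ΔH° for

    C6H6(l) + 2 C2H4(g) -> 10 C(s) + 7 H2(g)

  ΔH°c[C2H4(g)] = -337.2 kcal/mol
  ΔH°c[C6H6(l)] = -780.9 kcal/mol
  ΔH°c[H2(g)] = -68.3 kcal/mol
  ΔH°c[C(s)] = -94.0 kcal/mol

ΔH° = -37.2 kcal/mol

With combustion enthalpies, reactants minus products:
= [1·(-780.9) + 2·(-337.2)] − [10·(-94.0) + 7·(-68.3)]
= -37.2 kcal/mol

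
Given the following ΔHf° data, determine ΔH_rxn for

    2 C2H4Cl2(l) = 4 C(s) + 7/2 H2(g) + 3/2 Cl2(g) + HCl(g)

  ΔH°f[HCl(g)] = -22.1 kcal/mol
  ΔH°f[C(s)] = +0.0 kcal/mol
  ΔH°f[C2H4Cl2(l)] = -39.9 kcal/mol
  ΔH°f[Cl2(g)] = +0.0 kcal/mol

Products: 4·(+0.0) + 7/2·(+0.0) + 3/2·(+0.0) + 1·(-22.1) = -22.1
Reactants: 2·(-39.9) = -79.8
ΔH_rxn = (-22.1) − (-79.8) = 57.7 kcal/mol

ΔH_rxn = 57.7 kcal/mol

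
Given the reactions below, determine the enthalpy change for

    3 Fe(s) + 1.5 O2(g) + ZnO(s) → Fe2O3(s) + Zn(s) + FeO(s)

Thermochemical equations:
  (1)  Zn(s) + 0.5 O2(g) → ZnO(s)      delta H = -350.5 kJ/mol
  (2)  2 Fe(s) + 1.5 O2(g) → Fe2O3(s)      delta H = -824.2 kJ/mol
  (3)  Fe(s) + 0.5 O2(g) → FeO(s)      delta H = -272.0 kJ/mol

(1) reversed (reverse to put ZnO(s) on the reactant side): +350.5 kJ/mol
(2) as written (Fe2O3(s) already on the product side): -824.2 kJ/mol
(3) as written (FeO(s) already on the product side): -272.0 kJ/mol
Summing the manipulated equations, delta H = (+350.5) + (-824.2) + (-272.0) = -745.7 kJ/mol

delta H = -745.7 kJ/mol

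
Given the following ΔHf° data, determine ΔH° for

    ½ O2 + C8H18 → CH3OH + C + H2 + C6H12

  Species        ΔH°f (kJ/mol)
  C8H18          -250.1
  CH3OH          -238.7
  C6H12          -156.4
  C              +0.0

ΔH° = -145.0 kJ/mol

Products: 1·(-238.7) + 1·(+0.0) + 1·(+0.0) + 1·(-156.4) = -395.1
Reactants: 1/2·(+0.0) + 1·(-250.1) = -250.1
ΔH° = (-395.1) − (-250.1) = -145.0 kJ/mol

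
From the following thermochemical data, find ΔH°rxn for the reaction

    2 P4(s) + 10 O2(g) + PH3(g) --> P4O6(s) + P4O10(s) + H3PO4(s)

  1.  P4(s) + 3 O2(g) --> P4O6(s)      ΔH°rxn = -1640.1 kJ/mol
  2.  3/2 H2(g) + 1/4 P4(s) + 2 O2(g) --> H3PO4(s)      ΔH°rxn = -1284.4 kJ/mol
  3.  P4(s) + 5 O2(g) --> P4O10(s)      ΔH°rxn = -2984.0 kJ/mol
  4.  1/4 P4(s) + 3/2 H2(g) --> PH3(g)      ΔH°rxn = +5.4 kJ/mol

ΔH°rxn = -5913.9 kJ/mol

eq. 1 as written: -1640.1 kJ/mol
eq. 2 as written: -1284.4 kJ/mol
eq. 3 as written: -2984.0 kJ/mol
eq. 4 reversed: -5.4 kJ/mol
ΔH°rxn = (1)·(-1640.1) + (1)·(-1284.4) + (1)·(-2984.0) + (-1)·(+5.4) = -5913.9 kJ/mol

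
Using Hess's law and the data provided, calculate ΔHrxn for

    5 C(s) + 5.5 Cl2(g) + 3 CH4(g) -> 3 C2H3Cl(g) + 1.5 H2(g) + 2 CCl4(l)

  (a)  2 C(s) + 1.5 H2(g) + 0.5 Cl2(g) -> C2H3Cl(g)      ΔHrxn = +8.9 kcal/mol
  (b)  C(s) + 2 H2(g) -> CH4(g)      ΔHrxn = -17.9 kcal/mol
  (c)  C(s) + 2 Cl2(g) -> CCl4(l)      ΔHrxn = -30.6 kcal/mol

ΔHrxn = 19.2 kcal/mol

(a) × 3: (3)·(+8.9) = +26.7 kcal/mol
(b) reversed and × 3: (-3)·(-17.9) = +53.7 kcal/mol
(c) × 2: (2)·(-30.6) = -61.2 kcal/mol
ΔHrxn = (3)·(+8.9) + (-3)·(-17.9) + (2)·(-30.6) = 19.2 kcal/mol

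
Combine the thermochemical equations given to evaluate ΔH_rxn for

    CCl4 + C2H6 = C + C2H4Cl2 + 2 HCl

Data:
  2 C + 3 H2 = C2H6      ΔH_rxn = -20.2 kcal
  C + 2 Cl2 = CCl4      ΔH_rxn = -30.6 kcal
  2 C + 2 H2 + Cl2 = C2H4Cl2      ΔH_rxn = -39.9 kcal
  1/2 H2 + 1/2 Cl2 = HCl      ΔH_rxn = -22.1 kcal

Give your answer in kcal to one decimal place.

ΔH_rxn = -33.3 kcal

equation 1 reversed: +20.2 kcal
equation 2 reversed: +30.6 kcal
equation 3 as written: -39.9 kcal
equation 4 × 2: (2)·(-22.1) = -44.2 kcal
Summing the manipulated equations, ΔH_rxn = (-1)·(-20.2) + (-1)·(-30.6) + (1)·(-39.9) + (2)·(-22.1) = -33.3 kcal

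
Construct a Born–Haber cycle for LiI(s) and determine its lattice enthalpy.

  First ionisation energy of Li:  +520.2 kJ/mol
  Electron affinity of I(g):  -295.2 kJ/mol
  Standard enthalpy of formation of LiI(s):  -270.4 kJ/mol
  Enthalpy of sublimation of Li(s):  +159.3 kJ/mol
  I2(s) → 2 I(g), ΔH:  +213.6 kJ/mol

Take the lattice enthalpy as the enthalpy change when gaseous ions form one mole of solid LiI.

U = -761.5 kJ/mol

ΔHf° = 1·ΔHsub + 1·(ΣIE) + 1/2·D(I2) + 1·EA + U
-270.4 = 1·(+159.3) + 1·(+520.2) + 1/2·(+213.6) + 1·(-295.2) + U
U = -270.4 − (+491.1) = -761.5 kJ/mol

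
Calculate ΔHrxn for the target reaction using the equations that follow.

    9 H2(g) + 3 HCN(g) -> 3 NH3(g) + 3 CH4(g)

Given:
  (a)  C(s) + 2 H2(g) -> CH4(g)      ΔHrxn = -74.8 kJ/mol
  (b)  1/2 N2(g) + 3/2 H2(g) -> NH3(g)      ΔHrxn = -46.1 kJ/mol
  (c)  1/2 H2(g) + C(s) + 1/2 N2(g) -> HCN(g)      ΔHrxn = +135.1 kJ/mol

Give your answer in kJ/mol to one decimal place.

(a) × 3 (×3 to match 3 CH4(g) in the target): (3)·(-74.8) = -224.4 kJ/mol
(b) × 3 (scale by 3 for the 3 NH3(g)): (3)·(-46.1) = -138.3 kJ/mol
(c) reversed and × 3 (reverse to put HCN(g) on the reactant side; ×3 to match 3 HCN(g) in the target): (-3)·(+135.1) = -405.3 kJ/mol
ΔHrxn = (-224.4) + (-138.3) + (-405.3) = -768.0 kJ/mol

ΔHrxn = -768.0 kJ/mol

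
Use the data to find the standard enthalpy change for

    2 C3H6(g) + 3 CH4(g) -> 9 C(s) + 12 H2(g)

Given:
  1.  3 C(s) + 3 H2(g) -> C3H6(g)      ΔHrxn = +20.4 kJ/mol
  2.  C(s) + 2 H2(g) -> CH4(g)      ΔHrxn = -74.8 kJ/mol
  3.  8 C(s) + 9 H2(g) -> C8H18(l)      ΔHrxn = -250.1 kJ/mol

eq. 1 reversed and × 2: (-2)·(+20.4) = -40.8 kJ/mol
eq. 2 reversed and × 3: (-3)·(-74.8) = +224.4 kJ/mol
eq. 3: not needed.
ΔHrxn = (-40.8) + (+224.4) = 183.6 kJ/mol

ΔHrxn = 183.6 kJ/mol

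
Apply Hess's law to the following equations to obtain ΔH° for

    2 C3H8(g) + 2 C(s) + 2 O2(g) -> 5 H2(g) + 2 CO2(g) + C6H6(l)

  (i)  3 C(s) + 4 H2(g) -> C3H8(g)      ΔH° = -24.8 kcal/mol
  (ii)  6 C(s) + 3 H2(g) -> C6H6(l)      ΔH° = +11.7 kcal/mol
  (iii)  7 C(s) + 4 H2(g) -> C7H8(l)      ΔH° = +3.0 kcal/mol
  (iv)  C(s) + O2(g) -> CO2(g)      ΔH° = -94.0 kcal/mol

ΔH° = -126.7 kcal/mol

(i) reversed and × 2 (C3H8(g) must end up as a reactant; ×2 to match 2 C3H8(g) in the target): (-2)·(-24.8) = +49.6 kcal/mol
(ii) as written (C6H6(l) already on the product side): +11.7 kcal/mol
(iii): not needed (C7H8(l) appears nowhere else).
(iv) × 2 (scale by 2 for the 2 CO2(g)): (2)·(-94.0) = -188.0 kcal/mol
ΔH° = (+49.6) + (+11.7) + (-188.0) = -126.7 kcal/mol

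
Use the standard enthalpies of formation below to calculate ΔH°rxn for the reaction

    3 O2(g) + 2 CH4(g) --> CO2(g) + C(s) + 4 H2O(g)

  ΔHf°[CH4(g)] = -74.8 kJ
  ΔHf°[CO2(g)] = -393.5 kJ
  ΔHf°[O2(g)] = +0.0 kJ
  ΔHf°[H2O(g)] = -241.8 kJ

ΔH°rxn = -1211.1 kJ

Products: 1·(-393.5) + 1·(+0.0) + 4·(-241.8) = -1360.7
Reactants: 3·(+0.0) + 2·(-74.8) = -149.6
ΔH°rxn = (-1360.7) − (-149.6) = -1211.1 kJ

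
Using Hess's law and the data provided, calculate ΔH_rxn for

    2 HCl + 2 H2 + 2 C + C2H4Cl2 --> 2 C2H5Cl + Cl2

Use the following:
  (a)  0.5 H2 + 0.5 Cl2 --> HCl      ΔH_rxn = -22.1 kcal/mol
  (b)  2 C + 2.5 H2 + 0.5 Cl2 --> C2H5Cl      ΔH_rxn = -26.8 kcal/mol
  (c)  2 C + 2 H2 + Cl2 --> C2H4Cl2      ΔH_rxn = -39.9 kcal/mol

ΔH_rxn = 30.5 kcal/mol

(a) reversed and × 2 (HCl must end up as a reactant; scale by 2 for the 2 HCl): (-2)·(-22.1) = +44.2 kcal/mol
(b) × 2 (scale by 2 for the 2 C2H5Cl): (2)·(-26.8) = -53.6 kcal/mol
(c) reversed (reverse to put C2H4Cl2 on the reactant side): +39.9 kcal/mol
Combining the equations, ΔH_rxn = (-2)·(-22.1) + (2)·(-26.8) + (-1)·(-39.9) = 30.5 kcal/mol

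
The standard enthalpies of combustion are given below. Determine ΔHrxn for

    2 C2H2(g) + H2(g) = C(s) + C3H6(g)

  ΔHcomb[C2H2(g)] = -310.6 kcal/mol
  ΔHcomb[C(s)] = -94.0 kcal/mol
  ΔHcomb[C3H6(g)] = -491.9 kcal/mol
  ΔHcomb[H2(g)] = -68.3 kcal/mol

ΔHrxn = -103.6 kcal/mol

With combustion enthalpies, reactants minus products:
= [2·(-310.6) + 1·(-68.3)] − [1·(-94.0) + 1·(-491.9)]
= -103.6 kcal/mol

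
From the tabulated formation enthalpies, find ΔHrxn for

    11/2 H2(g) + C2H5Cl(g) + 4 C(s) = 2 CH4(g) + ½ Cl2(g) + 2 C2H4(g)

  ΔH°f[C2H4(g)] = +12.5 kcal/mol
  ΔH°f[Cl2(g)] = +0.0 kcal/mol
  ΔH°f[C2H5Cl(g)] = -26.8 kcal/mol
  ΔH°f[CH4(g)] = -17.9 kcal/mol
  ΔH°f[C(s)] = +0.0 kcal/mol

ΔH°rxn = Σ nΔHf°(products) − Σ nΔHf°(reactants).
Products: 2·(-17.9) + 1/2·(+0.0) + 2·(+12.5) = -10.8
Reactants: 11/2·(+0.0) + 1·(-26.8) + 4·(+0.0) = -26.8
ΔHrxn = (-10.8) − (-26.8) = 16.0 kcal/mol

ΔHrxn = 16.0 kcal/mol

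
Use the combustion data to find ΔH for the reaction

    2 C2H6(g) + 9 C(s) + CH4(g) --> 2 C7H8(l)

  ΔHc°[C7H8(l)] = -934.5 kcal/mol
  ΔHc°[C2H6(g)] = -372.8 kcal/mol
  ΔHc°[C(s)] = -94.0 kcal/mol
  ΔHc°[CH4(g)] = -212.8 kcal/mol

With combustion enthalpies, reactants minus products:
= [2·(-372.8) + 9·(-94.0) + 1·(-212.8)] − [2·(-934.5)]
= 64.6 kcal/mol

ΔH = 64.6 kcal/mol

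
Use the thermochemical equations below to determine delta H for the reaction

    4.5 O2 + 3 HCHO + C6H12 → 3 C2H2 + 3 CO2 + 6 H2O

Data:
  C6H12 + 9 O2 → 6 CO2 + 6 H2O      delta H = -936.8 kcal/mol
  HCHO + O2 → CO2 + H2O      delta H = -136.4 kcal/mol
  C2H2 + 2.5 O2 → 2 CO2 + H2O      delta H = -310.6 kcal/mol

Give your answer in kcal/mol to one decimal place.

delta H = -414.2 kcal/mol

equation 1 as written (C6H12 already on the reactant side): -936.8 kcal/mol
equation 2 × 3 (×3 to match 3 HCHO in the target): (3)·(-136.4) = -409.2 kcal/mol
equation 3 reversed and × 3 (C2H2 must end up as a product; ×3 to match 3 C2H2 in the target): (-3)·(-310.6) = +931.8 kcal/mol
delta H = (-936.8) + (-409.2) + (+931.8) = -414.2 kcal/mol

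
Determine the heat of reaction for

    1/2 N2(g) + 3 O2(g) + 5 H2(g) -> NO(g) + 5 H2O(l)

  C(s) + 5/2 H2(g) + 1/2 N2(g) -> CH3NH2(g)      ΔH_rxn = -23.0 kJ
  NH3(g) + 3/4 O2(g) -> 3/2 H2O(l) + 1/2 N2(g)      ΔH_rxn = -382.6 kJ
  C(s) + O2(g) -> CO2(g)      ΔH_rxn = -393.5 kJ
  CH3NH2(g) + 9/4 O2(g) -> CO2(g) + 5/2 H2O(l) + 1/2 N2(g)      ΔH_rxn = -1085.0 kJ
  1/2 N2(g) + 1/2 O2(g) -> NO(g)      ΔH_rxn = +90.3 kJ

ΔH_rxn = -1338.7 kJ

equation 1 × 2 (×2 to match 5 H2(g) in the target): (2)·(-23.0) = -46.0 kJ
equation 2: not needed (NH3(g) appears nowhere else).
equation 3 reversed and × 2: (-2)·(-393.5) = +787.0 kJ
equation 4 × 2: (2)·(-1085.0) = -2170.0 kJ
equation 5 as written (NO(g) already on the product side): +90.3 kJ
Summing the manipulated equations, ΔH_rxn = (-46.0) + (+787.0) + (-2170.0) + (+90.3) = -1338.7 kJ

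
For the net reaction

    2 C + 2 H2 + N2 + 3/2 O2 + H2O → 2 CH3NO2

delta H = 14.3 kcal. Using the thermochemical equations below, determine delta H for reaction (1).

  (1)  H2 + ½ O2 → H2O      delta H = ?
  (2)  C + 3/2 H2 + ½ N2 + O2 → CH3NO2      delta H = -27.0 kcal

delta H = -68.3 kcal

(1) reversed (reverse to put H2O on the reactant side): contributes −x
(2) × 2 (×2 to match 2 CH3NO2 in the target): (2)·(-27.0) = -54.0 kcal
+14.3 = (-54.0) − x
x = (+14.3 − (-54.0)) / (-1) = -68.3 kcal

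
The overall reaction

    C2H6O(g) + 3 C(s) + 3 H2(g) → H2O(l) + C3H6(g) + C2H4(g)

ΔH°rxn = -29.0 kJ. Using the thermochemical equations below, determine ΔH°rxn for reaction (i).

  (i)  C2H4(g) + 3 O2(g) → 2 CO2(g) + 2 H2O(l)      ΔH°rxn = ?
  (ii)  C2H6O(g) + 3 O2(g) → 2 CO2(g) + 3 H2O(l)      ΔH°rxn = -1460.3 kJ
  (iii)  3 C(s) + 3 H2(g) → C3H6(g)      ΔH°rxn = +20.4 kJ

ΔH°rxn = -1410.9 kJ

(i) reversed (reverse to put C2H4(g) on the product side): contributes −x
(ii) as written (C2H6O(g) already on the reactant side): -1460.3 kJ
(iii) as written (C3H6(g) already on the product side): +20.4 kJ
-29.0 = (-1460.3) + (+20.4) − x
x = (-29.0 − (-1439.9)) / (-1) = -1410.9 kJ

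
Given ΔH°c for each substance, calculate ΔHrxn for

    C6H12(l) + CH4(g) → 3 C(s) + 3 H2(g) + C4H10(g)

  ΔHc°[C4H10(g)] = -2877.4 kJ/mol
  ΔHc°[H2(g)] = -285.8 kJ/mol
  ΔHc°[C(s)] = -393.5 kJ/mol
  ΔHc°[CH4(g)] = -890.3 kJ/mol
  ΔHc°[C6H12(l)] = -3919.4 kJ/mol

ΔHrxn = 105.6 kJ/mol

With combustion enthalpies, reactants minus products:
= [1·(-3919.4) + 1·(-890.3)] − [3·(-393.5) + 3·(-285.8) + 1·(-2877.4)]
= 105.6 kJ/mol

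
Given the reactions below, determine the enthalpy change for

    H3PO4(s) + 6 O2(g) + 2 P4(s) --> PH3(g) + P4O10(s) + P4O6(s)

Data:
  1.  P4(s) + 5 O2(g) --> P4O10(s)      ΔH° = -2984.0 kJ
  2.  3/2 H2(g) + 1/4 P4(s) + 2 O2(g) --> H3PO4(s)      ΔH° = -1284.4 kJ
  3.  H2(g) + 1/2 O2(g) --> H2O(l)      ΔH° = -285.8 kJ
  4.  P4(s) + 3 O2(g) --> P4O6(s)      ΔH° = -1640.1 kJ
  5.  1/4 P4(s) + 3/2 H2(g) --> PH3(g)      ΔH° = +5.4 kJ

ΔH° = -3334.3 kJ

eq. 1 as written: -2984.0 kJ
eq. 2 reversed: +1284.4 kJ
eq. 3: not needed.
eq. 4 as written: -1640.1 kJ
eq. 5 as written: +5.4 kJ
Combining the equations, ΔH° = (1)·(-2984.0) + (-1)·(-1284.4) + (1)·(-1640.1) + (1)·(+5.4) = -3334.3 kJ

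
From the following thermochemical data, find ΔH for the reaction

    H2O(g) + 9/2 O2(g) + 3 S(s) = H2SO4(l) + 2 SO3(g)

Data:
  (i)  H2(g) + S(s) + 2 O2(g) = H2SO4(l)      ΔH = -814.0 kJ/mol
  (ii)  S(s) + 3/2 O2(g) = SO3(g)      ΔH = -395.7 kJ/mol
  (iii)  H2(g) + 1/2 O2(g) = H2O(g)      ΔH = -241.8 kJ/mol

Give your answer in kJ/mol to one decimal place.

ΔH = -1363.6 kJ/mol

(i) as written: -814.0 kJ/mol
(ii) × 2: (2)·(-395.7) = -791.4 kJ/mol
(iii) reversed: +241.8 kJ/mol
ΔH = (1)·(-814.0) + (2)·(-395.7) + (-1)·(-241.8) = -1363.6 kJ/mol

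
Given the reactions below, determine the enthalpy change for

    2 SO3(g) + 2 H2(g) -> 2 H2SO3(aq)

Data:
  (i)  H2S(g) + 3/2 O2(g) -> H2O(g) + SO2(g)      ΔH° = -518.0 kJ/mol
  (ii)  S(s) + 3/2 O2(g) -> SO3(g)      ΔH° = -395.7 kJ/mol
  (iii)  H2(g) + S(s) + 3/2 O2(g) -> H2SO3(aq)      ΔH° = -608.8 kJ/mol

(i): not needed (SO2(g) appears nowhere else).
(ii) reversed and × 2 (SO3(g) must end up as a reactant; ×2 to match 2 SO3(g) in the target): (-2)·(-395.7) = +791.4 kJ/mol
(iii) × 2 (scale by 2 for the 2 H2SO3(aq)): (2)·(-608.8) = -1217.6 kJ/mol
ΔH° = (-2)·(-395.7) + (2)·(-608.8) = -426.2 kJ/mol

ΔH° = -426.2 kJ/mol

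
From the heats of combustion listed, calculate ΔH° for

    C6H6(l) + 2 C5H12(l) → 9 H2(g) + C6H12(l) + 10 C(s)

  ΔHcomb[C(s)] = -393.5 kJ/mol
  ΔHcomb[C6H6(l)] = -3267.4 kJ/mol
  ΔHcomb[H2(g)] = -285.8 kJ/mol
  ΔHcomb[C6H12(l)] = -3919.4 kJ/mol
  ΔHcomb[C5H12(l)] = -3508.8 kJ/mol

ΔH° = 141.6 kJ/mol

With combustion enthalpies, reactants minus products:
= [1·(-3267.4) + 2·(-3508.8)] − [9·(-285.8) + 1·(-3919.4) + 10·(-393.5)]
= 141.6 kJ/mol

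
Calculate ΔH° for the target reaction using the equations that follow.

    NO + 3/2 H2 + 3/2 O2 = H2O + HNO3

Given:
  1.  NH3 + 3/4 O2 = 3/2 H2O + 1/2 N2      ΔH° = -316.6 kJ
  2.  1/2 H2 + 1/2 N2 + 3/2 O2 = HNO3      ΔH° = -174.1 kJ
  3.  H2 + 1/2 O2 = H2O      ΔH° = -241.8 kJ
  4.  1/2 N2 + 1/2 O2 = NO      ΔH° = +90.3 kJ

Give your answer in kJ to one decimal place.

ΔH° = -506.2 kJ

eq. 1: not needed (NH3 appears nowhere else).
eq. 2 as written (HNO3 already on the product side): -174.1 kJ
eq. 3 as written: -241.8 kJ
eq. 4 reversed (NO must end up as a reactant): -90.3 kJ
Since enthalpy is a state function, ΔH° = (-174.1) + (-241.8) + (-90.3) = -506.2 kJ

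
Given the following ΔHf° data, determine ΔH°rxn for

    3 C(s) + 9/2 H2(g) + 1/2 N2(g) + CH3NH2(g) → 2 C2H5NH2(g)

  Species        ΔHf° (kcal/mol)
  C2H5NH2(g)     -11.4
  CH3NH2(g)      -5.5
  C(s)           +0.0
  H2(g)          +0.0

ΔH°rxn = -17.3 kcal/mol

Products: 2·(-11.4) = -22.8
Reactants: 3·(+0.0) + 9/2·(+0.0) + 1/2·(+0.0) + 1·(-5.5) = -5.5
ΔH°rxn = (-22.8) − (-5.5) = -17.3 kcal/mol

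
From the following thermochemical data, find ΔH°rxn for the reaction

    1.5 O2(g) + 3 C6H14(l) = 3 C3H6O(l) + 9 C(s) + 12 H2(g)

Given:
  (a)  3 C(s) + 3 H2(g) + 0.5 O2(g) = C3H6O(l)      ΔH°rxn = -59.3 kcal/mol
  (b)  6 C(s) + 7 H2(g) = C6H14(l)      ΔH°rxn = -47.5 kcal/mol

ΔH°rxn = -35.4 kcal/mol

(a) × 3: (3)·(-59.3) = -177.9 kcal/mol
(b) reversed and × 3: (-3)·(-47.5) = +142.5 kcal/mol
Combining the equations, ΔH°rxn = (3)·(-59.3) + (-3)·(-47.5) = -35.4 kcal/mol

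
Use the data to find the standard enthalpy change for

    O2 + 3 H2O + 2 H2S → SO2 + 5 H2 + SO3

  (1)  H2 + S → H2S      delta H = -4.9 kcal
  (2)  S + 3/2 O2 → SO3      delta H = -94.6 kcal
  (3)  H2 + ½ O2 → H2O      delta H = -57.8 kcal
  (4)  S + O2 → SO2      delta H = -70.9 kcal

delta H = 17.7 kcal

(1) reversed and × 2 (H2S must end up as a reactant; scale by 2 for the 2 H2S): (-2)·(-4.9) = +9.8 kcal
(2) as written (SO3 already on the product side): -94.6 kcal
(3) reversed and × 3 (reverse to put H2O on the reactant side; scale by 3 for the 3 H2O): (-3)·(-57.8) = +173.4 kcal
(4) as written (SO2 already on the product side): -70.9 kcal
Since enthalpy is a state function, delta H = (-2)·(-4.9) + (1)·(-94.6) + (-3)·(-57.8) + (1)·(-70.9) = 17.7 kcal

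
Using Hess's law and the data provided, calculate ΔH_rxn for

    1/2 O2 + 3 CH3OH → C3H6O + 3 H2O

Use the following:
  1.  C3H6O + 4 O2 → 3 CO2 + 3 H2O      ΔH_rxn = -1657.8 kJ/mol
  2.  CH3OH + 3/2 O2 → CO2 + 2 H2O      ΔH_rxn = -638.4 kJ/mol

ΔH_rxn = -257.4 kJ/mol

eq. 1 reversed (reverse to put C3H6O on the product side): +1657.8 kJ/mol
eq. 2 × 3 (scale by 3 for the 3 CH3OH): (3)·(-638.4) = -1915.2 kJ/mol
ΔH_rxn = (+1657.8) + (-1915.2) = -257.4 kJ/mol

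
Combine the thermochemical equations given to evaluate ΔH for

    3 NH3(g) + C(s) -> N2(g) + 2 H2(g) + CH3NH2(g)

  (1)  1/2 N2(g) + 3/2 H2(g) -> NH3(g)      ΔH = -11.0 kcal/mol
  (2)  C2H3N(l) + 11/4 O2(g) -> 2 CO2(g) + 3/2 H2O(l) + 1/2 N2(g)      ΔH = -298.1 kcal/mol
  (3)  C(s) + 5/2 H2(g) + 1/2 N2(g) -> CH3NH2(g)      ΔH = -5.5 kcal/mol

(1) reversed and × 3: (-3)·(-11.0) = +33.0 kcal/mol
(2): not needed.
(3) as written: -5.5 kcal/mol
By Hess's law, ΔH = (-3)·(-11.0) + (1)·(-5.5) = 27.5 kcal/mol

ΔH = 27.5 kcal/mol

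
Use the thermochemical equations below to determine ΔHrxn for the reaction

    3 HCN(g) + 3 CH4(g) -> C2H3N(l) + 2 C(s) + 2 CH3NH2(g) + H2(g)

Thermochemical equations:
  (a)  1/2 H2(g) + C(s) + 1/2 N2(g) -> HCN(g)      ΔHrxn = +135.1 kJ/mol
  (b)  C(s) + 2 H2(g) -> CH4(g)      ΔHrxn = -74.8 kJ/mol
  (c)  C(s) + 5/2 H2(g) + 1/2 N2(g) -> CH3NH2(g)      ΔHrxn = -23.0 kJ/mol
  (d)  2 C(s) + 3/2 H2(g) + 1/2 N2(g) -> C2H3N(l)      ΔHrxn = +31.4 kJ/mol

ΔHrxn = -195.5 kJ/mol

(a) reversed and × 3: (-3)·(+135.1) = -405.3 kJ/mol
(b) reversed and × 3: (-3)·(-74.8) = +224.4 kJ/mol
(c) × 2: (2)·(-23.0) = -46.0 kJ/mol
(d) as written: +31.4 kJ/mol
Since enthalpy is a state function, ΔHrxn = (-3)·(+135.1) + (-3)·(-74.8) + (2)·(-23.0) + (1)·(+31.4) = -195.5 kJ/mol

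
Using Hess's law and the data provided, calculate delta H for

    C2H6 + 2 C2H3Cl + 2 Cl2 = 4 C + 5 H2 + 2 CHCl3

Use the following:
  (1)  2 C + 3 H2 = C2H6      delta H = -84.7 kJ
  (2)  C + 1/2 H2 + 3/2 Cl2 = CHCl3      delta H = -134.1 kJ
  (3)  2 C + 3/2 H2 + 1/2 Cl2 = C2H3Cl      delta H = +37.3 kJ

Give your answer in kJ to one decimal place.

delta H = -258.1 kJ

(1) reversed (reverse to put C2H6 on the reactant side): +84.7 kJ
(2) × 2 (scale by 2 for the 2 CHCl3): (2)·(-134.1) = -268.2 kJ
(3) reversed and × 2 (C2H3Cl must end up as a reactant; ×2 to match 2 C2H3Cl in the target): (-2)·(+37.3) = -74.6 kJ
Combining the equations, delta H = (-1)·(-84.7) + (2)·(-134.1) + (-2)·(+37.3) = -258.1 kJ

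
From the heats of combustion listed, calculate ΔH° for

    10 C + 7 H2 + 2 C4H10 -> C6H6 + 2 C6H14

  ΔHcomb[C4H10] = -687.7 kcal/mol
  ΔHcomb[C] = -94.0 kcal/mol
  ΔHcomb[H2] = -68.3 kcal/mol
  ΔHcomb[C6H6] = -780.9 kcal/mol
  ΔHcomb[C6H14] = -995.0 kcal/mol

Using ΔH = Σ nΔHc°(reactants) − Σ nΔHc°(products):
= [10·(-94.0) + 7·(-68.3) + 2·(-687.7)] − [1·(-780.9) + 2·(-995.0)]
= -22.6 kcal/mol

ΔH° = -22.6 kcal/mol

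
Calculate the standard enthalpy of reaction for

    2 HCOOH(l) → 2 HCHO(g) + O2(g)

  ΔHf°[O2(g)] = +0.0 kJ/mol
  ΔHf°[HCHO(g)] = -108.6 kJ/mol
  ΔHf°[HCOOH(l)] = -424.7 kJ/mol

ΔH°rxn = 632.2 kJ/mol

Products: 2·(-108.6) + 1·(+0.0) = -217.2
Reactants: 2·(-424.7) = -849.4
ΔH°rxn = (-217.2) − (-849.4) = 632.2 kJ/mol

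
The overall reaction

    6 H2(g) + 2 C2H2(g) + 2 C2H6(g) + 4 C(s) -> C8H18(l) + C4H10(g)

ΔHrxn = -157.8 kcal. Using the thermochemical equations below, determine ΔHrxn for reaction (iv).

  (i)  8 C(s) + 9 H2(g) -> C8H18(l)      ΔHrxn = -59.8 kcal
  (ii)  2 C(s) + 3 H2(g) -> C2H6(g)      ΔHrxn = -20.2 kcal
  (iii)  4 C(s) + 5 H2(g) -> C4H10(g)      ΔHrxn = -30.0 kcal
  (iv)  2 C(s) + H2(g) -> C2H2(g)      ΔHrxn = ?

ΔHrxn = 54.2 kcal

(i) as written: -59.8 kcal
(ii) reversed and × 2: (-2)·(-20.2) = +40.4 kcal
(iii) as written: -30.0 kcal
(iv) reversed and × 2: contributes −2·x
-157.8 = (-59.8) + (+40.4) + (-30.0) − 2·x
x = (-157.8 − (-49.4)) / (-2) = 54.2 kcal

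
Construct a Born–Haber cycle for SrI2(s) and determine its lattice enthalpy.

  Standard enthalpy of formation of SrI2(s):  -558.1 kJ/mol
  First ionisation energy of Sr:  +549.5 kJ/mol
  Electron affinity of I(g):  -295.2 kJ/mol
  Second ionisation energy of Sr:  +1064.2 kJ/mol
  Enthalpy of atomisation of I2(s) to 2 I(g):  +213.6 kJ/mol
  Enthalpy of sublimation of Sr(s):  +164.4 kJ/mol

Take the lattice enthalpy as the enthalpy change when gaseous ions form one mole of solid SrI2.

ΔHf° = 1·ΔHsub + 1·(ΣIE) + 1·D(I2) + 2·EA + U
-558.1 = 1·(+164.4) + 1·(+1613.7) + 1·(+213.6) + 2·(-295.2) + U
U = -558.1 − (+1401.3) = -1959.4 kJ/mol

U = -1959.4 kJ/mol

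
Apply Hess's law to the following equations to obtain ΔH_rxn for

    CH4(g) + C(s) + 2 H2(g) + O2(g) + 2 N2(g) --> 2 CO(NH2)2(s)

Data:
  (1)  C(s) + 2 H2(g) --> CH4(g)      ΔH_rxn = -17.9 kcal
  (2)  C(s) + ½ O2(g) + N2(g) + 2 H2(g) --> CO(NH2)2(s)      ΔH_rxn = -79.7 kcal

(1) reversed (reverse to put CH4(g) on the reactant side): +17.9 kcal
(2) × 2 (×2 to match 2 CO(NH2)2(s) in the target): (2)·(-79.7) = -159.4 kcal
ΔH_rxn = (+17.9) + (-159.4) = -141.5 kcal

ΔH_rxn = -141.5 kcal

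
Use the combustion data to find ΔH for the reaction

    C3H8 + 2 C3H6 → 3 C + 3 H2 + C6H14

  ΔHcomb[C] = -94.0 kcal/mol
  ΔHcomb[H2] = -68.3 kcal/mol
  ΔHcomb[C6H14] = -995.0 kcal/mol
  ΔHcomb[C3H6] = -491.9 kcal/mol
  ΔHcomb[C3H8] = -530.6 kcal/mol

Using ΔH = Σ nΔHc°(reactants) − Σ nΔHc°(products):
= [1·(-530.6) + 2·(-491.9)] − [3·(-94.0) + 3·(-68.3) + 1·(-995.0)]
= -32.5 kcal/mol

ΔH = -32.5 kcal/mol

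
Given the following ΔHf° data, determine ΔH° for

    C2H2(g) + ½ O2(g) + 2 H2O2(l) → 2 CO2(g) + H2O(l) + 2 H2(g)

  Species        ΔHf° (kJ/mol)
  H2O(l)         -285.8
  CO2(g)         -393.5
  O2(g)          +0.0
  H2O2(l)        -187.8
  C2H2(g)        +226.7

Products: 2·(-393.5) + 1·(-285.8) + 2·(+0.0) = -1072.8
Reactants: 1·(+226.7) + 1/2·(+0.0) + 2·(-187.8) = -148.9
ΔH° = (-1072.8) − (-148.9) = -923.9 kJ/mol

ΔH° = -923.9 kJ/mol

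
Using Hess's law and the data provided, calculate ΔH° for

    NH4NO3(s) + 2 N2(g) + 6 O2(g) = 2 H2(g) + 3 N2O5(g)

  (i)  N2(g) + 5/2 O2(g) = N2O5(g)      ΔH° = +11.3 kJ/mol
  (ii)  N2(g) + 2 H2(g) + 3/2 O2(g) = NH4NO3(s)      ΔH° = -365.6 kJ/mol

(i) × 3 (×3 to match 3 N2O5(g) in the target): (3)·(+11.3) = +33.9 kJ/mol
(ii) reversed (reverse to put NH4NO3(s) on the reactant side): +365.6 kJ/mol
ΔH° = (+33.9) + (+365.6) = 399.5 kJ/mol

ΔH° = 399.5 kJ/mol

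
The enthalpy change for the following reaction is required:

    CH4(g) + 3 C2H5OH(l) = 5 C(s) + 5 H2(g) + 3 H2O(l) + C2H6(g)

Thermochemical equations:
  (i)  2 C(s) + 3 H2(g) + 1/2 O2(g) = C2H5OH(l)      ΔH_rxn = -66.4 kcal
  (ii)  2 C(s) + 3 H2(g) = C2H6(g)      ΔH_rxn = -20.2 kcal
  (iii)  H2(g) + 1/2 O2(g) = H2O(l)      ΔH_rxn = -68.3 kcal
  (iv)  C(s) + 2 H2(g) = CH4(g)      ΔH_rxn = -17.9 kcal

(i) reversed and × 3: (-3)·(-66.4) = +199.2 kcal
(ii) as written: -20.2 kcal
(iii) × 3: (3)·(-68.3) = -204.9 kcal
(iv) reversed: +17.9 kcal
ΔH_rxn = (-3)·(-66.4) + (1)·(-20.2) + (3)·(-68.3) + (-1)·(-17.9) = -8.0 kcal

ΔH_rxn = -8.0 kcal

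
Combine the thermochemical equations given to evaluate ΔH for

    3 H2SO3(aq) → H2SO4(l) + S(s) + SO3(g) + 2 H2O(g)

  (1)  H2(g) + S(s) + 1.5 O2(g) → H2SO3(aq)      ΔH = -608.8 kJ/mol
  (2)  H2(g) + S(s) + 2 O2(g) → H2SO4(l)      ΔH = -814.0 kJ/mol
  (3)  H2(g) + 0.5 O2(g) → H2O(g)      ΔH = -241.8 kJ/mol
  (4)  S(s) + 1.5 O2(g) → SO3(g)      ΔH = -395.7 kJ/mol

ΔH = 133.1 kJ/mol

(1) reversed and × 3: (-3)·(-608.8) = +1826.4 kJ/mol
(2) as written: -814.0 kJ/mol
(3) × 2: (2)·(-241.8) = -483.6 kJ/mol
(4) as written: -395.7 kJ/mol
Since enthalpy is a state function, ΔH = (-3)·(-608.8) + (1)·(-814.0) + (2)·(-241.8) + (1)·(-395.7) = 133.1 kJ/mol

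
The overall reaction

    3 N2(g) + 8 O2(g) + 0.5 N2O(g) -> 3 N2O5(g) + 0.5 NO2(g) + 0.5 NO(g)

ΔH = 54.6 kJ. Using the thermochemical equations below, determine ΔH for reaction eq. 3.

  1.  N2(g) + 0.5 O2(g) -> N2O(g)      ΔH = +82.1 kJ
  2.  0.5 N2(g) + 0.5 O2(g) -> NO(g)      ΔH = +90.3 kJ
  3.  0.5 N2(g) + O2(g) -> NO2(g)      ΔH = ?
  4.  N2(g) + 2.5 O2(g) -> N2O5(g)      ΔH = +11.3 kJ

eq. 1 reversed and × 1/2: (-1/2)·(+82.1) = -41.05 kJ
eq. 2 × 1/2: (1/2)·(+90.3) = +45.15 kJ
eq. 3 × 1/2: contributes 1/2·x
eq. 4 × 3: (3)·(+11.3) = +33.9 kJ
+54.6 = (-41.05) + (+45.15) + (+33.9) + 1/2·x
x = (+54.6 − (+38.0)) / (1/2) = 33.2 kJ

ΔH = 33.2 kJ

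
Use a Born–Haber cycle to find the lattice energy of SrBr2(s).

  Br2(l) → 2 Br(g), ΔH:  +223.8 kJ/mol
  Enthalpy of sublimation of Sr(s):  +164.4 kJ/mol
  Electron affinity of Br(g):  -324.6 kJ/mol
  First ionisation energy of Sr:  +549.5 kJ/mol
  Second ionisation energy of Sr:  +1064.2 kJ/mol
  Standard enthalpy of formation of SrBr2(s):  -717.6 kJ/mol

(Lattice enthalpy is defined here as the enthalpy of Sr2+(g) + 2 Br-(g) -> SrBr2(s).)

ΔHf° = 1·ΔHsub + 1·(ΣIE) + 1·D(Br2) + 2·EA + U
-717.6 = 1·(+164.4) + 1·(+1613.7) + 1·(+223.8) + 2·(-324.6) + U
U = -717.6 − (+1352.7) = -2070.3 kJ/mol

U = -2070.3 kJ/mol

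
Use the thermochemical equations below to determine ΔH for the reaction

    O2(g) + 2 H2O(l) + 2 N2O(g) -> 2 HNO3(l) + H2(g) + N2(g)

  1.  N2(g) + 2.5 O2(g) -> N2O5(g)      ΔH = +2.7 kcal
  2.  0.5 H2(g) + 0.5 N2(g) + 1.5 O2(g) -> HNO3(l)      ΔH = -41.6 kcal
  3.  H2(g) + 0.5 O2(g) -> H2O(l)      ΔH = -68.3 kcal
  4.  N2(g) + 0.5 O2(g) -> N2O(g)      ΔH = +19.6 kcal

eq. 1: not needed (N2O5(g) appears nowhere else).
eq. 2 × 2 (×2 to match 2 HNO3(l) in the target): (2)·(-41.6) = -83.2 kcal
eq. 3 reversed and × 2 (H2O(l) must end up as a reactant; ×2 to match 2 H2O(l) in the target): (-2)·(-68.3) = +136.6 kcal
eq. 4 reversed and × 2 (reverse to put N2O(g) on the reactant side; ×2 to match 2 N2O(g) in the target): (-2)·(+19.6) = -39.2 kcal
ΔH = (-83.2) + (+136.6) + (-39.2) = 14.2 kcal

ΔH = 14.2 kcal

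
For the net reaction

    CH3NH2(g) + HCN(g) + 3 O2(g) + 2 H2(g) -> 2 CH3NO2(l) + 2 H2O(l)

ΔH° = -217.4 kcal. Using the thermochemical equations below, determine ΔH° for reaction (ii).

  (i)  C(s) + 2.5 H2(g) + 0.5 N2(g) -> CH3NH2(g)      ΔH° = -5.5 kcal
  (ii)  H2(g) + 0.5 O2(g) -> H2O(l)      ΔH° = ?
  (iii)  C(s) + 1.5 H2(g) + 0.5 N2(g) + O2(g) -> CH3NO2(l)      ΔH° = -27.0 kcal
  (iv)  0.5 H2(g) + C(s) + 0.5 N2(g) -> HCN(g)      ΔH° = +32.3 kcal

ΔH° = -68.3 kcal

(i) reversed: +5.5 kcal
(ii) × 2: contributes 2·x
(iii) × 2: (2)·(-27.0) = -54.0 kcal
(iv) reversed: -32.3 kcal
-217.4 = (+5.5) + (-54.0) + (-32.3) + 2·x
x = (-217.4 − (-80.8)) / (2) = -68.3 kcal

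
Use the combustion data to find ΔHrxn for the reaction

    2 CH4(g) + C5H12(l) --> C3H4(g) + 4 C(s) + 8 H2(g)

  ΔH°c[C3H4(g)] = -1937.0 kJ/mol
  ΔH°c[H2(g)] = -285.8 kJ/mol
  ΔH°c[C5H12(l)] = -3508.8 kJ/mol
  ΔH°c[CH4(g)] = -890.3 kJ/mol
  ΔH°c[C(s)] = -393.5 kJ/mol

With combustion enthalpies, reactants minus products:
= [2·(-890.3) + 1·(-3508.8)] − [1·(-1937.0) + 4·(-393.5) + 8·(-285.8)]
= 508.0 kJ/mol

ΔHrxn = 508.0 kJ/mol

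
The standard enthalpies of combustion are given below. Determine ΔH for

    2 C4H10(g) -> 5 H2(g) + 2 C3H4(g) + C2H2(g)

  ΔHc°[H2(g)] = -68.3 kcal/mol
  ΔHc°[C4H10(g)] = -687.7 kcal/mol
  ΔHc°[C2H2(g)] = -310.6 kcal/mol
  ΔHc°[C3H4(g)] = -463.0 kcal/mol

With combustion enthalpies, reactants minus products:
= [2·(-687.7)] − [5·(-68.3) + 2·(-463.0) + 1·(-310.6)]
= 202.7 kcal/mol

ΔH = 202.7 kcal/mol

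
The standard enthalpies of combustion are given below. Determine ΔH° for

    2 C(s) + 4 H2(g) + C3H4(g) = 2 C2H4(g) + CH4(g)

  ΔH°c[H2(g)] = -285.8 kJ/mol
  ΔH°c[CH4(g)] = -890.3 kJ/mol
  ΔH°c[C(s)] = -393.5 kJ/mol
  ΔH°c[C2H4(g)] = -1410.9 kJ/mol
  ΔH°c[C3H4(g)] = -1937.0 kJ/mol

ΔH° = -155.1 kJ/mol

With combustion enthalpies, reactants minus products:
= [2·(-393.5) + 4·(-285.8) + 1·(-1937.0)] − [2·(-1410.9) + 1·(-890.3)]
= -155.1 kJ/mol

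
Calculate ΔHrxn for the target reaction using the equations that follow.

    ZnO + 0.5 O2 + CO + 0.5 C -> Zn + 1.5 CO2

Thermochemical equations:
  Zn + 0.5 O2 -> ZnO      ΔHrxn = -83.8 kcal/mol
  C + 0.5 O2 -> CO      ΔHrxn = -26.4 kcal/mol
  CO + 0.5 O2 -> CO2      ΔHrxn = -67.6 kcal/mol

equation 1 reversed (reverse to put ZnO on the reactant side): +83.8 kcal/mol
equation 2 × 1/2 (scale by 1/2 for the 1/2 C): (1/2)·(-26.4) = -13.2 kcal/mol
equation 3 × 3/2 (×3/2 to match 3/2 CO2 in the target): (3/2)·(-67.6) = -101.4 kcal/mol
ΔHrxn = (-1)·(-83.8) + (1/2)·(-26.4) + (3/2)·(-67.6) = -30.8 kcal/mol

ΔHrxn = -30.8 kcal/mol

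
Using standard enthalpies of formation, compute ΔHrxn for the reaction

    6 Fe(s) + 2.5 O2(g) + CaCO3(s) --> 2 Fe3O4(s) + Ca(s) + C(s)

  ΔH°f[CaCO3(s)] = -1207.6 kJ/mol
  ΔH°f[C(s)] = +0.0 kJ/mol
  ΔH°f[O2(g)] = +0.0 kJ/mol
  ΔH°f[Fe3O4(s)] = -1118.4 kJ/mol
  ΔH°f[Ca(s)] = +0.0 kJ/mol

ΔHrxn = -1029.2 kJ/mol

Products: 2·(-1118.4) + 1·(+0.0) + 1·(+0.0) = -2236.8
Reactants: 6·(+0.0) + 5/2·(+0.0) + 1·(-1207.6) = -1207.6
ΔHrxn = (-2236.8) − (-1207.6) = -1029.2 kJ/mol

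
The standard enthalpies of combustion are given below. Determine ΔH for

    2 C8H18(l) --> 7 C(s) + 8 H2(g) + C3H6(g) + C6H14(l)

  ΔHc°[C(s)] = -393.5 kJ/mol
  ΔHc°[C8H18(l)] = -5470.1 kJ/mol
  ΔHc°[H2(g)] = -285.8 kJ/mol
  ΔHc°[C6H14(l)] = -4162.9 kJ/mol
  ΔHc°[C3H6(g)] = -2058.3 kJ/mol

Using ΔH = Σ nΔHc°(reactants) − Σ nΔHc°(products):
= [2·(-5470.1)] − [7·(-393.5) + 8·(-285.8) + 1·(-2058.3) + 1·(-4162.9)]
= 321.9 kJ/mol

ΔH = 321.9 kJ/mol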